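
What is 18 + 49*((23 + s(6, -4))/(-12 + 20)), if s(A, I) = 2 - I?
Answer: 1565/8 ≈ 195.63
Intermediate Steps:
18 + 49*((23 + s(6, -4))/(-12 + 20)) = 18 + 49*((23 + (2 - 1*(-4)))/(-12 + 20)) = 18 + 49*((23 + (2 + 4))/8) = 18 + 49*((23 + 6)*(⅛)) = 18 + 49*(29*(⅛)) = 18 + 49*(29/8) = 18 + 1421/8 = 1565/8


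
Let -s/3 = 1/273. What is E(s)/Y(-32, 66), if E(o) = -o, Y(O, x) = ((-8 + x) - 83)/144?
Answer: -144/2275 ≈ -0.063297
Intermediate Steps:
Y(O, x) = -91/144 + x/144 (Y(O, x) = (-91 + x)*(1/144) = -91/144 + x/144)
s = -1/91 (s = -3/273 = -3*1/273 = -1/91 ≈ -0.010989)
E(s)/Y(-32, 66) = (-1*(-1/91))/(-91/144 + (1/144)*66) = 1/(91*(-91/144 + 11/24)) = 1/(91*(-25/144)) = (1/91)*(-144/25) = -144/2275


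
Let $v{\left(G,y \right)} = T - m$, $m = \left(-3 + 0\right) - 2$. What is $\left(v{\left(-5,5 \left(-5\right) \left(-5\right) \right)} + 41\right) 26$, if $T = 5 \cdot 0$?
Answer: $1196$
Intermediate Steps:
$m = -5$ ($m = -3 - 2 = -5$)
$T = 0$
$v{\left(G,y \right)} = 5$ ($v{\left(G,y \right)} = 0 - -5 = 0 + 5 = 5$)
$\left(v{\left(-5,5 \left(-5\right) \left(-5\right) \right)} + 41\right) 26 = \left(5 + 41\right) 26 = 46 \cdot 26 = 1196$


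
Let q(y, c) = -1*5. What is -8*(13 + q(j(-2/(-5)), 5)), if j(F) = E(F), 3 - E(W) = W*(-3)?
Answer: -64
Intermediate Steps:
E(W) = 3 + 3*W (E(W) = 3 - W*(-3) = 3 - (-3)*W = 3 + 3*W)
j(F) = 3 + 3*F
q(y, c) = -5
-8*(13 + q(j(-2/(-5)), 5)) = -8*(13 - 5) = -8*8 = -64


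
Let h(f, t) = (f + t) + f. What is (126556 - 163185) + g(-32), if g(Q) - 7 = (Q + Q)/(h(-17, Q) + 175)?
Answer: -3991862/109 ≈ -36623.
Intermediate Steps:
h(f, t) = t + 2*f
g(Q) = 7 + 2*Q/(141 + Q) (g(Q) = 7 + (Q + Q)/((Q + 2*(-17)) + 175) = 7 + (2*Q)/((Q - 34) + 175) = 7 + (2*Q)/((-34 + Q) + 175) = 7 + (2*Q)/(141 + Q) = 7 + 2*Q/(141 + Q))
(126556 - 163185) + g(-32) = (126556 - 163185) + 3*(329 + 3*(-32))/(141 - 32) = -36629 + 3*(329 - 96)/109 = -36629 + 3*(1/109)*233 = -36629 + 699/109 = -3991862/109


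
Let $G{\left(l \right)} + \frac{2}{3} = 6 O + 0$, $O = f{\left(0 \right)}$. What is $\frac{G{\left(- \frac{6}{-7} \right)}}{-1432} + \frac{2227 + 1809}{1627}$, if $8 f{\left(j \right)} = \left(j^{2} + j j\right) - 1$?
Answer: $\frac{69382283}{27958368} \approx 2.4816$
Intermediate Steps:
$f{\left(j \right)} = - \frac{1}{8} + \frac{j^{2}}{4}$ ($f{\left(j \right)} = \frac{\left(j^{2} + j j\right) - 1}{8} = \frac{\left(j^{2} + j^{2}\right) - 1}{8} = \frac{2 j^{2} - 1}{8} = \frac{-1 + 2 j^{2}}{8} = - \frac{1}{8} + \frac{j^{2}}{4}$)
$O = - \frac{1}{8}$ ($O = - \frac{1}{8} + \frac{0^{2}}{4} = - \frac{1}{8} + \frac{1}{4} \cdot 0 = - \frac{1}{8} + 0 = - \frac{1}{8} \approx -0.125$)
$G{\left(l \right)} = - \frac{17}{12}$ ($G{\left(l \right)} = - \frac{2}{3} + \left(6 \left(- \frac{1}{8}\right) + 0\right) = - \frac{2}{3} + \left(- \frac{3}{4} + 0\right) = - \frac{2}{3} - \frac{3}{4} = - \frac{17}{12}$)
$\frac{G{\left(- \frac{6}{-7} \right)}}{-1432} + \frac{2227 + 1809}{1627} = - \frac{17}{12 \left(-1432\right)} + \frac{2227 + 1809}{1627} = \left(- \frac{17}{12}\right) \left(- \frac{1}{1432}\right) + 4036 \cdot \frac{1}{1627} = \frac{17}{17184} + \frac{4036}{1627} = \frac{69382283}{27958368}$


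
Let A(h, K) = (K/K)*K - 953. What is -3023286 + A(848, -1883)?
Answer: -3026122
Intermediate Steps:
A(h, K) = -953 + K (A(h, K) = 1*K - 953 = K - 953 = -953 + K)
-3023286 + A(848, -1883) = -3023286 + (-953 - 1883) = -3023286 - 2836 = -3026122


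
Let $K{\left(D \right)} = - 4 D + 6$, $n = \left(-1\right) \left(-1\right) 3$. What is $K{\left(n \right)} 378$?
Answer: $-2268$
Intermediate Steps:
$n = 3$ ($n = 1 \cdot 3 = 3$)
$K{\left(D \right)} = 6 - 4 D$
$K{\left(n \right)} 378 = \left(6 - 12\right) 378 = \left(-6\right) 378 = -2268$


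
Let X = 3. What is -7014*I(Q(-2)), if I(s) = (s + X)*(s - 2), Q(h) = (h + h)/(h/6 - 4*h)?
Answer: 23188284/529 ≈ 43834.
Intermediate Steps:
Q(h) = -12/23 (Q(h) = (2*h)/(h*(⅙) - 4*h) = (2*h)/(h/6 - 4*h) = (2*h)/((-23*h/6)) = (2*h)*(-6/(23*h)) = -12/23)
I(s) = (-2 + s)*(3 + s) (I(s) = (s + 3)*(s - 2) = (3 + s)*(-2 + s) = (-2 + s)*(3 + s))
-7014*I(Q(-2)) = -7014*(-6 - 12/23 + (-12/23)²) = -7014*(-6 - 12/23 + 144/529) = -7014*(-3306)/529 = -501*(-46284/529) = 23188284/529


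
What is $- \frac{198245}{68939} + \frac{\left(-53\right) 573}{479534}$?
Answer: $- \frac{97158826321}{33058594426} \approx -2.939$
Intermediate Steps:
$- \frac{198245}{68939} + \frac{\left(-53\right) 573}{479534} = \left(-198245\right) \frac{1}{68939} - \frac{30369}{479534} = - \frac{198245}{68939} - \frac{30369}{479534} = - \frac{97158826321}{33058594426}$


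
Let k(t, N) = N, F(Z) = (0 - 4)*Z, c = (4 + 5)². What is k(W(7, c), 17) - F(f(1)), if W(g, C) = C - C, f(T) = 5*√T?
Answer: 37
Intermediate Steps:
c = 81 (c = 9² = 81)
W(g, C) = 0
F(Z) = -4*Z
k(W(7, c), 17) - F(f(1)) = 17 - (-4)*5*√1 = 17 - (-4)*5*1 = 17 - (-4)*5 = 17 - 1*(-20) = 17 + 20 = 37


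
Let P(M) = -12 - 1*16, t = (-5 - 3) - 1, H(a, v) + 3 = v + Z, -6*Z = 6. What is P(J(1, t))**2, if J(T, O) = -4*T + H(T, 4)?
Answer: 784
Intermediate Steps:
Z = -1 (Z = -1/6*6 = -1)
H(a, v) = -4 + v (H(a, v) = -3 + (v - 1) = -3 + (-1 + v) = -4 + v)
t = -9 (t = -8 - 1 = -9)
J(T, O) = -4*T (J(T, O) = -4*T + (-4 + 4) = -4*T + 0 = -4*T)
P(M) = -28 (P(M) = -12 - 16 = -28)
P(J(1, t))**2 = (-28)**2 = 784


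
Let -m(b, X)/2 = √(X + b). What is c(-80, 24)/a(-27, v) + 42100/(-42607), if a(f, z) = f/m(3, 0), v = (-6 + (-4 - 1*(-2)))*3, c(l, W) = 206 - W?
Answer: -42100/42607 + 364*√3/27 ≈ 22.363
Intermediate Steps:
v = -24 (v = (-6 + (-4 + 2))*3 = (-6 - 2)*3 = -8*3 = -24)
m(b, X) = -2*√(X + b)
a(f, z) = -f*√3/6 (a(f, z) = f/((-2*√(0 + 3))) = f/((-2*√3)) = f*(-√3/6) = -f*√3/6)
c(-80, 24)/a(-27, v) + 42100/(-42607) = (206 - 1*24)/((-⅙*(-27)*√3)) + 42100/(-42607) = (206 - 24)/((9*√3/2)) + 42100*(-1/42607) = 182*(2*√3/27) - 42100/42607 = 364*√3/27 - 42100/42607 = -42100/42607 + 364*√3/27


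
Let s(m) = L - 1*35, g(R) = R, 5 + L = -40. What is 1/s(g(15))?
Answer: -1/80 ≈ -0.012500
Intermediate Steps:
L = -45 (L = -5 - 40 = -45)
s(m) = -80 (s(m) = -45 - 1*35 = -45 - 35 = -80)
1/s(g(15)) = 1/(-80) = -1/80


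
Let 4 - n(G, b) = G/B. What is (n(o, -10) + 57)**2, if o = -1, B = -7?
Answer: 181476/49 ≈ 3703.6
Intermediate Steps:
n(G, b) = 4 + G/7 (n(G, b) = 4 - G/(-7) = 4 - G*(-1)/7 = 4 - (-1)*G/7 = 4 + G/7)
(n(o, -10) + 57)**2 = ((4 + (1/7)*(-1)) + 57)**2 = ((4 - 1/7) + 57)**2 = (27/7 + 57)**2 = (426/7)**2 = 181476/49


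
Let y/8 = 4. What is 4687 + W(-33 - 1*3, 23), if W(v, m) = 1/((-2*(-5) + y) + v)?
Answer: 28123/6 ≈ 4687.2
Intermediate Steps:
y = 32 (y = 8*4 = 32)
W(v, m) = 1/(42 + v) (W(v, m) = 1/((-2*(-5) + 32) + v) = 1/((10 + 32) + v) = 1/(42 + v))
4687 + W(-33 - 1*3, 23) = 4687 + 1/(42 + (-33 - 1*3)) = 4687 + 1/(42 + (-33 - 3)) = 4687 + 1/(42 - 36) = 4687 + 1/6 = 4687 + ⅙ = 28123/6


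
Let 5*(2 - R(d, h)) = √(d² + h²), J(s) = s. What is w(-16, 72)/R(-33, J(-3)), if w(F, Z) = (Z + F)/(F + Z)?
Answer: -25/499 - 15*√122/998 ≈ -0.21611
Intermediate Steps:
w(F, Z) = 1 (w(F, Z) = (F + Z)/(F + Z) = 1)
R(d, h) = 2 - √(d² + h²)/5
w(-16, 72)/R(-33, J(-3)) = 1/(2 - √((-33)² + (-3)²)/5) = 1/(2 - √(1089 + 9)/5) = 1/(2 - 3*√122/5)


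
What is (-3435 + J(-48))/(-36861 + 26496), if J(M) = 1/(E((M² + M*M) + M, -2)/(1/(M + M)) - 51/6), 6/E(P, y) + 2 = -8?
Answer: 337315/1017843 ≈ 0.33140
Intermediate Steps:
E(P, y) = -⅗ (E(P, y) = 6/(-2 - 8) = 6/(-10) = 6*(-⅒) = -⅗)
J(M) = 1/(-17/2 - 6*M/5) (J(M) = 1/(-6*M/5 - 51/6) = 1/(-3*2*M/5 - 51*⅙) = 1/(-3*2*M/5 - 17/2) = 1/(-6*M/5 - 17/2) = 1/(-17/2 - 6*M/5))
(-3435 + J(-48))/(-36861 + 26496) = (-3435 + 10/(-85 - 12*(-48)))/(-36861 + 26496) = (-3435 + 10/(-85 + 576))/(-10365) = (-3435 + 10/491)*(-1/10365) = -1686575/491*(-1/10365) = 337315/1017843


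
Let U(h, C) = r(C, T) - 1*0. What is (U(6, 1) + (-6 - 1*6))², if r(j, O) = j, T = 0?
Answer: 121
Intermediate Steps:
U(h, C) = C (U(h, C) = C - 1*0 = C + 0 = C)
(U(6, 1) + (-6 - 1*6))² = (1 + (-6 - 1*6))² = (1 + (-6 - 6))² = (1 - 12)² = (-11)² = 121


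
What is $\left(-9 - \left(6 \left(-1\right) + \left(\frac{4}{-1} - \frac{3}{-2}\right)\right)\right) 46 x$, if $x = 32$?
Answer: $-736$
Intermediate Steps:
$\left(-9 - \left(6 \left(-1\right) + \left(\frac{4}{-1} - \frac{3}{-2}\right)\right)\right) 46 x = \left(-9 - \left(6 \left(-1\right) + \left(\frac{4}{-1} - \frac{3}{-2}\right)\right)\right) 46 \cdot 32 = \left(-9 - \left(-6 + \left(4 \left(-1\right) - - \frac{3}{2}\right)\right)\right) 46 \cdot 32 = \left(-9 - \left(-6 + \left(-4 + \frac{3}{2}\right)\right)\right) 46 \cdot 32 = \left(-9 - \left(-6 - \frac{5}{2}\right)\right) 46 \cdot 32 = \left(-9 - - \frac{17}{2}\right) 46 \cdot 32 = \left(-9 + \frac{17}{2}\right) 46 \cdot 32 = \left(- \frac{1}{2}\right) 46 \cdot 32 = \left(-23\right) 32 = -736$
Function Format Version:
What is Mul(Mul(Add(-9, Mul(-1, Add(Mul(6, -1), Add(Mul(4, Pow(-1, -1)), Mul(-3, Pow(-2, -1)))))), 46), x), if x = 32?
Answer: -736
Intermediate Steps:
Mul(Mul(Add(-9, Mul(-1, Add(Mul(6, -1), Add(Mul(4, Pow(-1, -1)), Mul(-3, Pow(-2, -1)))))), 46), x) = Mul(Mul(Add(-9, Mul(-1, Add(Mul(6, -1), Add(Mul(4, Pow(-1, -1)), Mul(-3, Pow(-2, -1)))))), 46), 32) = Mul(Mul(Add(-9, Mul(-1, Add(-6, Add(Mul(4, -1), Mul(-3, Rational(-1, 2)))))), 46), 32) = Mul(Mul(Add(-9, Mul(-1, Add(-6, Add(-4, Rational(3, 2))))), 46), 32) = Mul(Mul(Add(-9, Mul(-1, Add(-6, Rational(-5, 2)))), 46), 32) = Mul(Mul(Add(-9, Mul(-1, Rational(-17, 2))), 46), 32) = Mul(Mul(Add(-9, Rational(17, 2)), 46), 32) = Mul(Mul(Rational(-1, 2), 46), 32) = Mul(-23, 32) = -736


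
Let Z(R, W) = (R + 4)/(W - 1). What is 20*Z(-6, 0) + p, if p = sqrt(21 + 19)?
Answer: 40 + 2*sqrt(10) ≈ 46.325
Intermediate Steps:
p = 2*sqrt(10) (p = sqrt(40) = 2*sqrt(10) ≈ 6.3246)
Z(R, W) = (4 + R)/(-1 + W)
20*Z(-6, 0) + p = 20*((4 - 6)/(-1 + 0)) + 2*sqrt(10) = 20*(-2/(-1)) + 2*sqrt(10) = 20*(-1*(-2)) + 2*sqrt(10) = 20*2 + 2*sqrt(10) = 40 + 2*sqrt(10)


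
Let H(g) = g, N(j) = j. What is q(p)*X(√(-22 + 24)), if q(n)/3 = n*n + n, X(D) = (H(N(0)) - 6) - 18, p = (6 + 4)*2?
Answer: -30240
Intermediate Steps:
p = 20 (p = 10*2 = 20)
X(D) = -24 (X(D) = (0 - 6) - 18 = -6 - 18 = -24)
q(n) = 3*n + 3*n² (q(n) = 3*(n*n + n) = 3*(n² + n) = 3*(n + n²) = 3*n + 3*n²)
q(p)*X(√(-22 + 24)) = (3*20*(1 + 20))*(-24) = (3*20*21)*(-24) = 1260*(-24) = -30240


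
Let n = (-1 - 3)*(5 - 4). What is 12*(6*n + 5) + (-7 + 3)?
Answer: -232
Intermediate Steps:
n = -4 (n = -4*1 = -4)
12*(6*n + 5) + (-7 + 3) = 12*(6*(-4) + 5) + (-7 + 3) = 12*(-24 + 5) - 4 = 12*(-19) - 4 = -228 - 4 = -232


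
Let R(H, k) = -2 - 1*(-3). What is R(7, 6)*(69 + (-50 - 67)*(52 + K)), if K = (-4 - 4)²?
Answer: -13503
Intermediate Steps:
R(H, k) = 1 (R(H, k) = -2 + 3 = 1)
K = 64 (K = (-8)² = 64)
R(7, 6)*(69 + (-50 - 67)*(52 + K)) = 1*(69 + (-50 - 67)*(52 + 64)) = 1*(69 - 117*116) = 1*(69 - 13572) = 1*(-13503) = -13503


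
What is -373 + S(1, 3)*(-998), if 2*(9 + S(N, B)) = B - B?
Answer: 8609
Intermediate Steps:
S(N, B) = -9 (S(N, B) = -9 + (B - B)/2 = -9 + (1/2)*0 = -9 + 0 = -9)
-373 + S(1, 3)*(-998) = -373 - 9*(-998) = -373 + 8982 = 8609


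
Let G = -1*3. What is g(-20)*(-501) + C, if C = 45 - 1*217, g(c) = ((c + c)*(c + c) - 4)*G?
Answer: 2398616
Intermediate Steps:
G = -3
g(c) = 12 - 12*c**2 (g(c) = ((c + c)*(c + c) - 4)*(-3) = ((2*c)*(2*c) - 4)*(-3) = (4*c**2 - 4)*(-3) = (-4 + 4*c**2)*(-3) = 12 - 12*c**2)
C = -172 (C = 45 - 217 = -172)
g(-20)*(-501) + C = (12 - 12*(-20)**2)*(-501) - 172 = (12 - 12*400)*(-501) - 172 = (12 - 4800)*(-501) - 172 = -4788*(-501) - 172 = 2398788 - 172 = 2398616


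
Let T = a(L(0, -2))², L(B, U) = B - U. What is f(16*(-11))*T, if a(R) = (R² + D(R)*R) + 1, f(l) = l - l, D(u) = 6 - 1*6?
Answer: 0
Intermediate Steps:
D(u) = 0 (D(u) = 6 - 6 = 0)
f(l) = 0
a(R) = 1 + R² (a(R) = (R² + 0*R) + 1 = (R² + 0) + 1 = R² + 1 = 1 + R²)
T = 25 (T = (1 + (0 - 1*(-2))²)² = (1 + (0 + 2)²)² = (1 + 2²)² = (1 + 4)² = 5² = 25)
f(16*(-11))*T = 0*25 = 0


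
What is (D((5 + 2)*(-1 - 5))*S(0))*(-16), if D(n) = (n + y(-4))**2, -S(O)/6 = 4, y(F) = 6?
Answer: 497664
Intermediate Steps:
S(O) = -24 (S(O) = -6*4 = -24)
D(n) = (6 + n)**2 (D(n) = (n + 6)**2 = (6 + n)**2)
(D((5 + 2)*(-1 - 5))*S(0))*(-16) = ((6 + (5 + 2)*(-1 - 5))**2*(-24))*(-16) = ((6 + 7*(-6))**2*(-24))*(-16) = ((6 - 42)**2*(-24))*(-16) = ((-36)**2*(-24))*(-16) = (1296*(-24))*(-16) = -31104*(-16) = 497664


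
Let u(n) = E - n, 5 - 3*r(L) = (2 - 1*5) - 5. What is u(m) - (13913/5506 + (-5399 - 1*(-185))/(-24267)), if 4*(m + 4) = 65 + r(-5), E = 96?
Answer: 10679097377/133614102 ≈ 79.925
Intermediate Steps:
r(L) = 13/3 (r(L) = 5/3 - ((2 - 1*5) - 5)/3 = 5/3 - ((2 - 5) - 5)/3 = 5/3 - (-3 - 5)/3 = 5/3 - 1/3*(-8) = 5/3 + 8/3 = 13/3)
m = 40/3 (m = -4 + (65 + 13/3)/4 = -4 + (1/4)*(208/3) = -4 + 52/3 = 40/3 ≈ 13.333)
u(n) = 96 - n
u(m) - (13913/5506 + (-5399 - 1*(-185))/(-24267)) = (96 - 1*40/3) - (13913/5506 + (-5399 - 1*(-185))/(-24267)) = (96 - 40/3) - (13913*(1/5506) + (-5399 + 185)*(-1/24267)) = 248/3 - (13913/5506 - 5214*(-1/24267)) = 248/3 - (13913/5506 + 1738/8089) = 248/3 - 1*122111685/44538034 = 248/3 - 122111685/44538034 = 10679097377/133614102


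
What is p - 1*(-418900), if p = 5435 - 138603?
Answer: 285732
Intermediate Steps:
p = -133168
p - 1*(-418900) = -133168 - 1*(-418900) = -133168 + 418900 = 285732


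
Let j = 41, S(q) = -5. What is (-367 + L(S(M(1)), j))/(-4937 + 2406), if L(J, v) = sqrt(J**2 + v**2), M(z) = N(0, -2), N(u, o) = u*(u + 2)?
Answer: 367/2531 - sqrt(1706)/2531 ≈ 0.12868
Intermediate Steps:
N(u, o) = u*(2 + u)
M(z) = 0 (M(z) = 0*(2 + 0) = 0*2 = 0)
(-367 + L(S(M(1)), j))/(-4937 + 2406) = (-367 + sqrt((-5)**2 + 41**2))/(-4937 + 2406) = (-367 + sqrt(25 + 1681))/(-2531) = (-367 + sqrt(1706))*(-1/2531) = 367/2531 - sqrt(1706)/2531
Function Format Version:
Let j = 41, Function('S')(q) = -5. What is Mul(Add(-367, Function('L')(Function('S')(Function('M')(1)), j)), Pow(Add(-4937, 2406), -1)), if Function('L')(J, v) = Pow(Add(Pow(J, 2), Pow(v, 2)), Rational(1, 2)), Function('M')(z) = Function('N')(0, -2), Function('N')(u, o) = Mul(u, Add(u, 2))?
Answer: Add(Rational(367, 2531), Mul(Rational(-1, 2531), Pow(1706, Rational(1, 2)))) ≈ 0.12868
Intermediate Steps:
Function('N')(u, o) = Mul(u, Add(2, u))
Function('M')(z) = 0 (Function('M')(z) = Mul(0, Add(2, 0)) = Mul(0, 2) = 0)
Mul(Add(-367, Function('L')(Function('S')(Function('M')(1)), j)), Pow(Add(-4937, 2406), -1)) = Mul(Add(-367, Pow(Add(Pow(-5, 2), Pow(41, 2)), Rational(1, 2))), Pow(Add(-4937, 2406), -1)) = Mul(Add(-367, Pow(Add(25, 1681), Rational(1, 2))), Pow(-2531, -1)) = Mul(Add(-367, Pow(1706, Rational(1, 2))), Rational(-1, 2531)) = Add(Rational(367, 2531), Mul(Rational(-1, 2531), Pow(1706, Rational(1, 2))))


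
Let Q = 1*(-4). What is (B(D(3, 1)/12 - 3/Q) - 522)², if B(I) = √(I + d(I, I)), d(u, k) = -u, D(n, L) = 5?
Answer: 272484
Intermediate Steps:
Q = -4
B(I) = 0 (B(I) = √(I - I) = √0 = 0)
(B(D(3, 1)/12 - 3/Q) - 522)² = (0 - 522)² = (-522)² = 272484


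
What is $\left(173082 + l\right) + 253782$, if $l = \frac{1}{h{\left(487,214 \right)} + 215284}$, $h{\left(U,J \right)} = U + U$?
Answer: $\frac{92312754913}{216258} \approx 4.2686 \cdot 10^{5}$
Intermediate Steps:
$h{\left(U,J \right)} = 2 U$
$l = \frac{1}{216258}$ ($l = \frac{1}{2 \cdot 487 + 215284} = \frac{1}{974 + 215284} = \frac{1}{216258} \approx 4.6241 \cdot 10^{-6}$)
$\left(173082 + l\right) + 253782 = \left(173082 + \frac{1}{216258}\right) + 253782 = \frac{37430367157}{216258} + 253782 = \frac{92312754913}{216258}$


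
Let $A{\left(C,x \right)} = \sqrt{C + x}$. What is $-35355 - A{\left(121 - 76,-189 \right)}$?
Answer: $-35355 - 12 i \approx -35355.0 - 12.0 i$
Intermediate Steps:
$-35355 - A{\left(121 - 76,-189 \right)} = -35355 - \sqrt{\left(121 - 76\right) - 189} = -35355 - \sqrt{45 - 189} = -35355 - \sqrt{-144} = -35355 - 12 i$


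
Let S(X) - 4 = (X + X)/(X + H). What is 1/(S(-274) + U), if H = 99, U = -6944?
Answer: -175/1213952 ≈ -0.00014416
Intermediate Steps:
S(X) = 4 + 2*X/(99 + X) (S(X) = 4 + (X + X)/(X + 99) = 4 + (2*X)/(99 + X) = 4 + 2*X/(99 + X))
1/(S(-274) + U) = 1/(6*(66 - 274)/(99 - 274) - 6944) = 1/(6*(-208)/(-175) - 6944) = 1/(6*(-1/175)*(-208) - 6944) = 1/(1248/175 - 6944) = 1/(-1213952/175) = -175/1213952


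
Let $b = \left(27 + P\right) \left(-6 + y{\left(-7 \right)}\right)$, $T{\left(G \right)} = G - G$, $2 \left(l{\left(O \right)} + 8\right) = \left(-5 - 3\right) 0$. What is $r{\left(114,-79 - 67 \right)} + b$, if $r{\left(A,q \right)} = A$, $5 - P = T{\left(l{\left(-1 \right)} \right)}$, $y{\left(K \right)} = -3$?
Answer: $-174$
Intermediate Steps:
$l{\left(O \right)} = -8$ ($l{\left(O \right)} = -8 + \frac{\left(-5 - 3\right) 0}{2} = -8 + \frac{\left(-8\right) 0}{2} = -8 + \frac{1}{2} \cdot 0 = -8 + 0 = -8$)
$T{\left(G \right)} = 0$
$P = 5$ ($P = 5 - 0 = 5 + 0 = 5$)
$b = -288$ ($b = \left(27 + 5\right) \left(-6 - 3\right) = 32 \left(-9\right) = -288$)
$r{\left(114,-79 - 67 \right)} + b = 114 - 288 = -174$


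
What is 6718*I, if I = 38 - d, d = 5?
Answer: 221694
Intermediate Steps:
I = 33 (I = 38 - 1*5 = 38 - 5 = 33)
6718*I = 6718*33 = 221694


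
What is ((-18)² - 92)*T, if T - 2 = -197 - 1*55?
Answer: -58000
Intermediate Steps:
T = -250 (T = 2 + (-197 - 1*55) = 2 + (-197 - 55) = 2 - 252 = -250)
((-18)² - 92)*T = ((-18)² - 92)*(-250) = (324 - 92)*(-250) = 232*(-250) = -58000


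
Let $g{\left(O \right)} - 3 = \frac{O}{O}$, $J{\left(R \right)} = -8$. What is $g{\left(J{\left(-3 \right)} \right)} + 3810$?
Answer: $3814$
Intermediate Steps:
$g{\left(O \right)} = 4$ ($g{\left(O \right)} = 3 + \frac{O}{O} = 3 + 1 = 4$)
$g{\left(J{\left(-3 \right)} \right)} + 3810 = 4 + 3810 = 3814$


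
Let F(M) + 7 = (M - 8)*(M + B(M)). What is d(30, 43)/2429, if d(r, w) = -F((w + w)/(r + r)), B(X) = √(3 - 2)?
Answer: 20681/2186100 ≈ 0.0094602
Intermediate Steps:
B(X) = 1 (B(X) = √1 = 1)
F(M) = -7 + (1 + M)*(-8 + M) (F(M) = -7 + (M - 8)*(M + 1) = -7 + (-8 + M)*(1 + M) = -7 + (1 + M)*(-8 + M))
d(r, w) = 15 - w²/r² + 7*w/r (d(r, w) = -(-15 + ((w + w)/(r + r))² - 7*(w + w)/(r + r)) = -(-15 + ((2*w)/((2*r)))² - 7*2*w/(2*r)) = -(-15 + ((2*w)*(1/(2*r)))² - 7*2*w*1/(2*r)) = -(-15 + (w/r)² - 7*w/r) = -(-15 + w²/r² - 7*w/r) = 15 - w²/r² + 7*w/r)
d(30, 43)/2429 = (15 - 1*43²/30² + 7*43/30)/2429 = (15 - 1*1/900*1849 + 7*43*(1/30))*(1/2429) = (15 - 1849/900 + 301/30)*(1/2429) = (20681/900)*(1/2429) = 20681/2186100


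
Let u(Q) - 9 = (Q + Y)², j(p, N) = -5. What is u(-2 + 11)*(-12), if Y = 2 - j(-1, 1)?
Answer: -3180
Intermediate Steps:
Y = 7 (Y = 2 - 1*(-5) = 2 + 5 = 7)
u(Q) = 9 + (7 + Q)² (u(Q) = 9 + (Q + 7)² = 9 + (7 + Q)²)
u(-2 + 11)*(-12) = (9 + (7 + (-2 + 11))²)*(-12) = (9 + (7 + 9)²)*(-12) = (9 + 16²)*(-12) = (9 + 256)*(-12) = 265*(-12) = -3180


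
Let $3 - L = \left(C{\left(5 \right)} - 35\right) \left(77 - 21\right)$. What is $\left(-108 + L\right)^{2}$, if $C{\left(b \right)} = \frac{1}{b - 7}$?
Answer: $3545689$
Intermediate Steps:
$C{\left(b \right)} = \frac{1}{-7 + b}$
$L = 1991$ ($L = 3 - \left(\frac{1}{-7 + 5} - 35\right) \left(77 - 21\right) = 3 - \left(\frac{1}{-2} - 35\right) 56 = 3 - \left(- \frac{1}{2} - 35\right) 56 = 3 - \left(- \frac{71}{2}\right) 56 = 3 - -1988 = 3 + 1988 = 1991$)
$\left(-108 + L\right)^{2} = \left(-108 + 1991\right)^{2} = 1883^{2} = 3545689$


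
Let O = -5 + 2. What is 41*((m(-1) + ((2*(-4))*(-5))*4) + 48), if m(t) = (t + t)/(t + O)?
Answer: 17097/2 ≈ 8548.5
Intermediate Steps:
O = -3
m(t) = 2*t/(-3 + t) (m(t) = (t + t)/(t - 3) = (2*t)/(-3 + t) = 2*t/(-3 + t))
41*((m(-1) + ((2*(-4))*(-5))*4) + 48) = 41*((2*(-1)/(-3 - 1) + ((2*(-4))*(-5))*4) + 48) = 41*((2*(-1)/(-4) - 8*(-5)*4) + 48) = 41*((2*(-1)*(-¼) + 40*4) + 48) = 41*((½ + 160) + 48) = 41*(321/2 + 48) = 41*(417/2) = 17097/2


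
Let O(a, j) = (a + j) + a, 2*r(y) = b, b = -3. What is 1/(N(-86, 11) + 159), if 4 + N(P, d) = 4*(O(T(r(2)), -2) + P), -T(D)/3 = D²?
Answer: -1/251 ≈ -0.0039841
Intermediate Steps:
r(y) = -3/2 (r(y) = (½)*(-3) = -3/2)
T(D) = -3*D²
O(a, j) = j + 2*a
N(P, d) = -66 + 4*P (N(P, d) = -4 + 4*((-2 + 2*(-3*(-3/2)²)) + P) = -4 + 4*((-2 + 2*(-3*9/4)) + P) = -4 + 4*((-2 + 2*(-27/4)) + P) = -4 + 4*((-2 - 27/2) + P) = -4 + 4*(-31/2 + P) = -4 + (-62 + 4*P) = -66 + 4*P)
1/(N(-86, 11) + 159) = 1/((-66 + 4*(-86)) + 159) = 1/((-66 - 344) + 159) = 1/(-410 + 159) = 1/(-251) = -1/251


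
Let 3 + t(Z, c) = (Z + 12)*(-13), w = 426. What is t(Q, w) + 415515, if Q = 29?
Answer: 414979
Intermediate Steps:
t(Z, c) = -159 - 13*Z (t(Z, c) = -3 + (Z + 12)*(-13) = -3 + (12 + Z)*(-13) = -3 + (-156 - 13*Z) = -159 - 13*Z)
t(Q, w) + 415515 = (-159 - 13*29) + 415515 = (-159 - 377) + 415515 = -536 + 415515 = 414979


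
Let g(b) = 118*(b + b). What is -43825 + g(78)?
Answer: -25417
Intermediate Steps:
g(b) = 236*b (g(b) = 118*(2*b) = 236*b)
-43825 + g(78) = -43825 + 236*78 = -43825 + 18408 = -25417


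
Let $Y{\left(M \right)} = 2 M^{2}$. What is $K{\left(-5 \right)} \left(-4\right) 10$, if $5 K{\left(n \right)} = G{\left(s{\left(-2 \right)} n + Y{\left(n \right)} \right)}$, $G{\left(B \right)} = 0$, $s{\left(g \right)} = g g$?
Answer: $0$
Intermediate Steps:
$s{\left(g \right)} = g^{2}$
$K{\left(n \right)} = 0$ ($K{\left(n \right)} = \frac{1}{5} \cdot 0 = 0$)
$K{\left(-5 \right)} \left(-4\right) 10 = 0 \left(-4\right) 10 = 0 \cdot 10 = 0$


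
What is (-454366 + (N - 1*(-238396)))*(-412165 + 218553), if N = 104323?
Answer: 21616198964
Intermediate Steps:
(-454366 + (N - 1*(-238396)))*(-412165 + 218553) = (-454366 + (104323 - 1*(-238396)))*(-412165 + 218553) = (-454366 + (104323 + 238396))*(-193612) = (-454366 + 342719)*(-193612) = -111647*(-193612) = 21616198964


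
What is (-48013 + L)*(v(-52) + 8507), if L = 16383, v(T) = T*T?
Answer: -354603930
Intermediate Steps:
v(T) = T²
(-48013 + L)*(v(-52) + 8507) = (-48013 + 16383)*((-52)² + 8507) = -31630*(2704 + 8507) = -31630*11211 = -354603930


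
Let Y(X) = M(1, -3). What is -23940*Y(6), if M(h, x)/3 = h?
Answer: -71820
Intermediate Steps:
M(h, x) = 3*h
Y(X) = 3 (Y(X) = 3*1 = 3)
-23940*Y(6) = -23940*3 = -71820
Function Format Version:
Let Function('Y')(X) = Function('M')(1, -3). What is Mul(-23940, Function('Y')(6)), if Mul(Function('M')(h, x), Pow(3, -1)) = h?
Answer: -71820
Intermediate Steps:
Function('M')(h, x) = Mul(3, h)
Function('Y')(X) = 3 (Function('Y')(X) = Mul(3, 1) = 3)
Mul(-23940, Function('Y')(6)) = Mul(-23940, 3) = -71820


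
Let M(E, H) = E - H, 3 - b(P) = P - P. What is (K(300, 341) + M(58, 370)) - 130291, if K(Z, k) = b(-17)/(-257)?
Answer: -33564974/257 ≈ -1.3060e+5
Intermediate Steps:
b(P) = 3 (b(P) = 3 - (P - P) = 3 - 1*0 = 3 + 0 = 3)
K(Z, k) = -3/257 (K(Z, k) = 3/(-257) = 3*(-1/257) = -3/257)
(K(300, 341) + M(58, 370)) - 130291 = (-3/257 + (58 - 1*370)) - 130291 = (-3/257 + (58 - 370)) - 130291 = (-3/257 - 312) - 130291 = -80187/257 - 130291 = -33564974/257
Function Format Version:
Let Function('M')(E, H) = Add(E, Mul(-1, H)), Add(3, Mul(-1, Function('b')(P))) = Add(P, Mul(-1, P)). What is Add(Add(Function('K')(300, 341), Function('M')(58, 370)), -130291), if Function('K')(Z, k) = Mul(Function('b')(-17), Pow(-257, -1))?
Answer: Rational(-33564974, 257) ≈ -1.3060e+5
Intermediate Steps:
Function('b')(P) = 3 (Function('b')(P) = Add(3, Mul(-1, Add(P, Mul(-1, P)))) = Add(3, Mul(-1, 0)) = Add(3, 0) = 3)
Function('K')(Z, k) = Rational(-3, 257) (Function('K')(Z, k) = Mul(3, Pow(-257, -1)) = Mul(3, Rational(-1, 257)) = Rational(-3, 257))
Add(Add(Function('K')(300, 341), Function('M')(58, 370)), -130291) = Add(Add(Rational(-3, 257), Add(58, Mul(-1, 370))), -130291) = Add(Add(Rational(-3, 257), Add(58, -370)), -130291) = Add(Add(Rational(-3, 257), -312), -130291) = Add(Rational(-80187, 257), -130291) = Rational(-33564974, 257)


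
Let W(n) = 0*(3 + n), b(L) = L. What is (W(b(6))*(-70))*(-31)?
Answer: 0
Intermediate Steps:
W(n) = 0
(W(b(6))*(-70))*(-31) = (0*(-70))*(-31) = 0*(-31) = 0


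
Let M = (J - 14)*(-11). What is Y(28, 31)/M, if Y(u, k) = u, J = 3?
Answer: 28/121 ≈ 0.23141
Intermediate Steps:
M = 121 (M = (3 - 14)*(-11) = -11*(-11) = 121)
Y(28, 31)/M = 28/121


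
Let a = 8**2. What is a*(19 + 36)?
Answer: 3520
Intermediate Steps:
a = 64
a*(19 + 36) = 64*(19 + 36) = 64*55 = 3520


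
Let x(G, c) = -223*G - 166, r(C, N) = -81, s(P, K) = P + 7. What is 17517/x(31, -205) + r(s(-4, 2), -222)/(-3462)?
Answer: -20023485/8169166 ≈ -2.4511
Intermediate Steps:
s(P, K) = 7 + P
x(G, c) = -166 - 223*G
17517/x(31, -205) + r(s(-4, 2), -222)/(-3462) = 17517/(-166 - 223*31) - 81/(-3462) = 17517/(-166 - 6913) - 81*(-1/3462) = 17517/(-7079) + 27/1154 = 17517*(-1/7079) + 27/1154 = -17517/7079 + 27/1154 = -20023485/8169166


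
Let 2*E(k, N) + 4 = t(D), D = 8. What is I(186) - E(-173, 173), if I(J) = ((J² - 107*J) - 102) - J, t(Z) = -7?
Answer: 28823/2 ≈ 14412.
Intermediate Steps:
E(k, N) = -11/2 (E(k, N) = -2 + (½)*(-7) = -2 - 7/2 = -11/2)
I(J) = -102 + J² - 108*J (I(J) = (-102 + J² - 107*J) - J = -102 + J² - 108*J)
I(186) - E(-173, 173) = (-102 + 186² - 108*186) - 1*(-11/2) = (-102 + 34596 - 20088) + 11/2 = 14406 + 11/2 = 28823/2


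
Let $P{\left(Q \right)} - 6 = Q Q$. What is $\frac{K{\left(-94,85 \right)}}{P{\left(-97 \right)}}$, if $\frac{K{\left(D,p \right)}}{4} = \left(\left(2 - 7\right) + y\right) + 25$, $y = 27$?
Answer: $\frac{188}{9415} \approx 0.019968$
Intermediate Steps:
$P{\left(Q \right)} = 6 + Q^{2}$ ($P{\left(Q \right)} = 6 + Q Q = 6 + Q^{2}$)
$K{\left(D,p \right)} = 188$ ($K{\left(D,p \right)} = 4 \left(\left(\left(2 - 7\right) + 27\right) + 25\right) = 4 \left(\left(-5 + 27\right) + 25\right) = 4 \left(22 + 25\right) = 4 \cdot 47 = 188$)
$\frac{K{\left(-94,85 \right)}}{P{\left(-97 \right)}} = \frac{188}{6 + \left(-97\right)^{2}} = \frac{188}{6 + 9409} = \frac{188}{9415}$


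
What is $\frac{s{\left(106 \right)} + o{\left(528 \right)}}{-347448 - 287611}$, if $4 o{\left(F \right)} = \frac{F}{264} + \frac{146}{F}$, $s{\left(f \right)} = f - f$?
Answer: $- \frac{601}{670622304} \approx -8.9618 \cdot 10^{-7}$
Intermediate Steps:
$s{\left(f \right)} = 0$
$o{\left(F \right)} = \frac{F}{1056} + \frac{73}{2 F}$ ($o{\left(F \right)} = \frac{\frac{F}{264} + \frac{146}{F}}{4} = \frac{\frac{146}{F} + \frac{F}{264}}{4} = \frac{F}{1056} + \frac{73}{2 F}$)
$\frac{s{\left(106 \right)} + o{\left(528 \right)}}{-347448 - 287611} = \frac{0 + \frac{38544 + 528^{2}}{1056 \cdot 528}}{-347448 - 287611} = \frac{0 + \frac{1}{1056} \cdot \frac{1}{528} \left(38544 + 278784\right)}{-635059} = \left(0 + \frac{1}{1056} \cdot \frac{1}{528} \cdot 317328\right) \left(- \frac{1}{635059}\right) = \left(0 + \frac{601}{1056}\right) \left(- \frac{1}{635059}\right) = \frac{601}{1056} \left(- \frac{1}{635059}\right) = - \frac{601}{670622304}$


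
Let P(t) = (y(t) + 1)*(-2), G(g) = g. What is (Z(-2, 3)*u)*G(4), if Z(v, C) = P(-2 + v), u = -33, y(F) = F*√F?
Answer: 264 - 2112*I ≈ 264.0 - 2112.0*I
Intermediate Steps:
y(F) = F^(3/2)
P(t) = -2 - 2*t^(3/2) (P(t) = (t^(3/2) + 1)*(-2) = (1 + t^(3/2))*(-2) = -2 - 2*t^(3/2))
Z(v, C) = -2 - 2*(-2 + v)^(3/2)
(Z(-2, 3)*u)*G(4) = ((-2 - 2*(-2 - 2)^(3/2))*(-33))*4 = ((-2 - (-16)*I)*(-33))*4 = ((-2 + 16*I)*(-33))*4 = (66 - 528*I)*4 = 264 - 2112*I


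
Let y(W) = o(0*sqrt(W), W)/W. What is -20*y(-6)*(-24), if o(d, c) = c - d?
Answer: 480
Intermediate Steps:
y(W) = 1 (y(W) = (W - 0*sqrt(W))/W = (W - 1*0)/W = (W + 0)/W = W/W = 1)
-20*y(-6)*(-24) = -20*1*(-24) = -20*(-24) = 480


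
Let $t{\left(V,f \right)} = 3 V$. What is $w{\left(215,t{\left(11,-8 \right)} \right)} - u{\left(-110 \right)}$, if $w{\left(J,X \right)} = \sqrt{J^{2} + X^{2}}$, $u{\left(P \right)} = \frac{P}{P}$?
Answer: $-1 + \sqrt{47314} \approx 216.52$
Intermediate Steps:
$u{\left(P \right)} = 1$
$w{\left(215,t{\left(11,-8 \right)} \right)} - u{\left(-110 \right)} = \sqrt{215^{2} + \left(3 \cdot 11\right)^{2}} - 1 = \sqrt{46225 + 33^{2}} - 1 = \sqrt{46225 + 1089} - 1 = \sqrt{47314} - 1 = -1 + \sqrt{47314}$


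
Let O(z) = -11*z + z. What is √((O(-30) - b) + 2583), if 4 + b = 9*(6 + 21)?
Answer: 2*√661 ≈ 51.420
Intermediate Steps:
O(z) = -10*z
b = 239 (b = -4 + 9*(6 + 21) = -4 + 9*27 = -4 + 243 = 239)
√((O(-30) - b) + 2583) = √((-10*(-30) - 1*239) + 2583) = √((300 - 239) + 2583) = √(61 + 2583) = √2644 = 2*√661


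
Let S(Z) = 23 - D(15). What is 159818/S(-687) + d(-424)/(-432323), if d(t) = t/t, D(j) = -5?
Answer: 34546498593/6052522 ≈ 5707.8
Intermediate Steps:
d(t) = 1
S(Z) = 28 (S(Z) = 23 - 1*(-5) = 23 + 5 = 28)
159818/S(-687) + d(-424)/(-432323) = 159818/28 + 1/(-432323) = 159818*(1/28) + 1*(-1/432323) = 79909/14 - 1/432323 = 34546498593/6052522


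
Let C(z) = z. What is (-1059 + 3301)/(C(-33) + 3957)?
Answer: 1121/1962 ≈ 0.57136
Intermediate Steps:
(-1059 + 3301)/(C(-33) + 3957) = (-1059 + 3301)/(-33 + 3957) = 2242/3924 = 2242*(1/3924) = 1121/1962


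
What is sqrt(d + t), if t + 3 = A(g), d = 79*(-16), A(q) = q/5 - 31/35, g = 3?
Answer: I*sqrt(62097)/7 ≈ 35.599*I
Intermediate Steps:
A(q) = -31/35 + q/5 (A(q) = q*(1/5) - 31*1/35 = q/5 - 31/35 = -31/35 + q/5)
d = -1264
t = -23/7 (t = -3 + (-31/35 + (1/5)*3) = -3 + (-31/35 + 3/5) = -3 - 2/7 = -23/7 ≈ -3.2857)
sqrt(d + t) = sqrt(-1264 - 23/7) = sqrt(-8871/7) = I*sqrt(62097)/7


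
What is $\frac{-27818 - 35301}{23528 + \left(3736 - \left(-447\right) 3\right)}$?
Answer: $- \frac{63119}{28605} \approx -2.2066$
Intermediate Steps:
$\frac{-27818 - 35301}{23528 + \left(3736 - \left(-447\right) 3\right)} = - \frac{63119}{23528 + \left(3736 - -1341\right)} = - \frac{63119}{23528 + \left(3736 + 1341\right)} = - \frac{63119}{23528 + 5077} = - \frac{63119}{28605}$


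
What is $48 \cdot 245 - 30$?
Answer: $11730$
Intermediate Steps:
$48 \cdot 245 - 30 = 11760 - 30 = 11730$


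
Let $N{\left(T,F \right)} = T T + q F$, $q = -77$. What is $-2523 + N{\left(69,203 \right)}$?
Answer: $-13393$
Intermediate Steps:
$N{\left(T,F \right)} = T^{2} - 77 F$ ($N{\left(T,F \right)} = T T - 77 F = T^{2} - 77 F$)
$-2523 + N{\left(69,203 \right)} = -2523 + \left(69^{2} - 15631\right) = -2523 + \left(4761 - 15631\right) = -2523 - 10870 = -13393$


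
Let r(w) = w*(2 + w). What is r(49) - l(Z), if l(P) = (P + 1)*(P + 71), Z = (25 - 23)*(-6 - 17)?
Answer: 3624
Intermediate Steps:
Z = -46 (Z = 2*(-23) = -46)
l(P) = (1 + P)*(71 + P)
r(49) - l(Z) = 49*(2 + 49) - (71 + (-46)**2 + 72*(-46)) = 49*51 - (71 + 2116 - 3312) = 2499 - 1*(-1125) = 2499 + 1125 = 3624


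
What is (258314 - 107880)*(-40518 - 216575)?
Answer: -38675528362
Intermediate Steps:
(258314 - 107880)*(-40518 - 216575) = 150434*(-257093) = -38675528362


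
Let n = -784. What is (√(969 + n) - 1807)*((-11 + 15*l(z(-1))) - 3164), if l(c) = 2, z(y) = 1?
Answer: 5683015 - 3145*√185 ≈ 5.6402e+6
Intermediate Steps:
(√(969 + n) - 1807)*((-11 + 15*l(z(-1))) - 3164) = (√(969 - 784) - 1807)*((-11 + 15*2) - 3164) = (√185 - 1807)*((-11 + 30) - 3164) = (-1807 + √185)*(19 - 3164) = (-1807 + √185)*(-3145) = 5683015 - 3145*√185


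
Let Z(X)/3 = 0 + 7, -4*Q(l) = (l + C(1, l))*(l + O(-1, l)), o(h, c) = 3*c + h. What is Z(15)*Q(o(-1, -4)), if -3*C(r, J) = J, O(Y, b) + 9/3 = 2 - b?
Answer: -91/2 ≈ -45.500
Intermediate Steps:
O(Y, b) = -1 - b (O(Y, b) = -3 + (2 - b) = -1 - b)
C(r, J) = -J/3
o(h, c) = h + 3*c
Q(l) = l/6 (Q(l) = -(l - l/3)*(l + (-1 - l))/4 = -2*l/3*(-1)/4 = -(-1)*l/6 = l/6)
Z(X) = 21 (Z(X) = 3*(0 + 7) = 3*7 = 21)
Z(15)*Q(o(-1, -4)) = 21*((-1 + 3*(-4))/6) = 21*((-1 - 12)/6) = 21*((⅙)*(-13)) = 21*(-13/6) = -91/2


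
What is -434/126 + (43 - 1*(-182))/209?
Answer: -4454/1881 ≈ -2.3679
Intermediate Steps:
-434/126 + (43 - 1*(-182))/209 = -434*1/126 + (43 + 182)*(1/209) = -31/9 + 225*(1/209) = -31/9 + 225/209 = -4454/1881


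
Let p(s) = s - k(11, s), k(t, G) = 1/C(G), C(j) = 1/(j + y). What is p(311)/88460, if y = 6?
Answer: -3/44230 ≈ -6.7827e-5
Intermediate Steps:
C(j) = 1/(6 + j) (C(j) = 1/(j + 6) = 1/(6 + j))
k(t, G) = 6 + G (k(t, G) = 1/(1/(6 + G)) = 6 + G)
p(s) = -6 (p(s) = s - (6 + s) = s + (-6 - s) = -6)
p(311)/88460 = -6/88460 = -6*1/88460 = -3/44230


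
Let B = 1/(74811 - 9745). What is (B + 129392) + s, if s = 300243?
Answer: 27954630911/65066 ≈ 4.2964e+5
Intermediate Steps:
B = 1/65066 ≈ 1.5369e-5
(B + 129392) + s = (1/65066 + 129392) + 300243 = 8419019873/65066 + 300243 = 27954630911/65066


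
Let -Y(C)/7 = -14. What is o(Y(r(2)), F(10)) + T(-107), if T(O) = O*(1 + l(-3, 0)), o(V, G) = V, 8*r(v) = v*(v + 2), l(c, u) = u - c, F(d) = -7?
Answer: -330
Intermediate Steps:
r(v) = v*(2 + v)/8 (r(v) = (v*(v + 2))/8 = (v*(2 + v))/8 = v*(2 + v)/8)
Y(C) = 98 (Y(C) = -7*(-14) = 98)
T(O) = 4*O (T(O) = O*(1 + (0 - 1*(-3))) = O*(1 + (0 + 3)) = O*(1 + 3) = O*4 = 4*O)
o(Y(r(2)), F(10)) + T(-107) = 98 + 4*(-107) = 98 - 428 = -330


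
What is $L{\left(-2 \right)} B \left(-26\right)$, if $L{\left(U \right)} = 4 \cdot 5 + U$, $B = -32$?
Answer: $14976$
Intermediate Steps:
$L{\left(U \right)} = 20 + U$
$L{\left(-2 \right)} B \left(-26\right) = \left(20 - 2\right) \left(-32\right) \left(-26\right) = 18 \left(-32\right) \left(-26\right) = \left(-576\right) \left(-26\right) = 14976$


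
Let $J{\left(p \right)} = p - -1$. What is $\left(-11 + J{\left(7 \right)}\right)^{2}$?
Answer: $9$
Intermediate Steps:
$J{\left(p \right)} = 1 + p$ ($J{\left(p \right)} = p + 1 = 1 + p$)
$\left(-11 + J{\left(7 \right)}\right)^{2} = \left(-11 + \left(1 + 7\right)\right)^{2} = \left(-11 + 8\right)^{2} = \left(-3\right)^{2} = 9$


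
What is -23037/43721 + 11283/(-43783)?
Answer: -1501933014/1914236543 ≈ -0.78461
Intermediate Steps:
-23037/43721 + 11283/(-43783) = -23037*1/43721 + 11283*(-1/43783) = -23037/43721 - 11283/43783 = -1501933014/1914236543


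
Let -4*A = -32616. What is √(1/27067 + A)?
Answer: √5973803802373/27067 ≈ 90.300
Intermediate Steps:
A = 8154 (A = -¼*(-32616) = 8154)
√(1/27067 + A) = √(1/27067 + 8154) = √(220704319/27067) = √5973803802373/27067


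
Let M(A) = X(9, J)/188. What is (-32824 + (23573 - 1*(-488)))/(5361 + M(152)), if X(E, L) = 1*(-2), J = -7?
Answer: -823722/503933 ≈ -1.6346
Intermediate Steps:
X(E, L) = -2
M(A) = -1/94 (M(A) = -2/188 = -2*1/188 = -1/94)
(-32824 + (23573 - 1*(-488)))/(5361 + M(152)) = (-32824 + (23573 - 1*(-488)))/(5361 - 1/94) = (-32824 + (23573 + 488))/(503933/94) = (-32824 + 24061)*(94/503933) = -8763*94/503933 = -823722/503933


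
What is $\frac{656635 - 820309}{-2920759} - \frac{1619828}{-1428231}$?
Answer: $\frac{709270212878}{595931221047} \approx 1.1902$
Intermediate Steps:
$\frac{656635 - 820309}{-2920759} - \frac{1619828}{-1428231} = \left(656635 - 820309\right) \left(- \frac{1}{2920759}\right) - - \frac{231404}{204033} = \left(-163674\right) \left(- \frac{1}{2920759}\right) + \frac{231404}{204033} = \frac{163674}{2920759} + \frac{231404}{204033} = \frac{709270212878}{595931221047}$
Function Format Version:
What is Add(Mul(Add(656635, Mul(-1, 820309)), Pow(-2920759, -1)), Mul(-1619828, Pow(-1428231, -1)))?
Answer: Rational(709270212878, 595931221047) ≈ 1.1902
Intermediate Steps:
Add(Mul(Add(656635, Mul(-1, 820309)), Pow(-2920759, -1)), Mul(-1619828, Pow(-1428231, -1))) = Add(Mul(Add(656635, -820309), Rational(-1, 2920759)), Mul(-1619828, Rational(-1, 1428231))) = Add(Mul(-163674, Rational(-1, 2920759)), Rational(231404, 204033)) = Add(Rational(163674, 2920759), Rational(231404, 204033)) = Rational(709270212878, 595931221047)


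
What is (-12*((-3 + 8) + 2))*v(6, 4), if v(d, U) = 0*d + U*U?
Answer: -1344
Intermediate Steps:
v(d, U) = U² (v(d, U) = 0 + U² = U²)
(-12*((-3 + 8) + 2))*v(6, 4) = -12*((-3 + 8) + 2)*4² = -12*(5 + 2)*16 = -12*7*16 = -84*16 = -1344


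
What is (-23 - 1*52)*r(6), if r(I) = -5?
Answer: 375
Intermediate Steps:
(-23 - 1*52)*r(6) = (-23 - 1*52)*(-5) = (-23 - 52)*(-5) = -75*(-5) = 375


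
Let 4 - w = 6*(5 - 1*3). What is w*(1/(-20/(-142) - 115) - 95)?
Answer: 6198368/8155 ≈ 760.07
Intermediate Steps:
w = -8 (w = 4 - 6*(5 - 1*3) = 4 - 6*(5 - 3) = 4 - 6*2 = 4 - 1*12 = 4 - 12 = -8)
w*(1/(-20/(-142) - 115) - 95) = -8*(1/(-20/(-142) - 115) - 95) = -8*(1/(-20*(-1/142) - 115) - 95) = -8*(1/(10/71 - 115) - 95) = -8*(1/(-8155/71) - 95) = -8*(-71/8155 - 95) = -8*(-774796/8155) = 6198368/8155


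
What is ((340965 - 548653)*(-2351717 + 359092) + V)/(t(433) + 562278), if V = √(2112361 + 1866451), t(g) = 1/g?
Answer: 1433556658664/1947731 + 866*√994703/243466375 ≈ 7.3601e+5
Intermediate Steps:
V = 2*√994703 (V = √3978812 = 2*√994703 ≈ 1994.7)
((340965 - 548653)*(-2351717 + 359092) + V)/(t(433) + 562278) = ((340965 - 548653)*(-2351717 + 359092) + 2*√994703)/(1/433 + 562278) = (-207688*(-1992625) + 2*√994703)/(1/433 + 562278) = (413844301000 + 2*√994703)/(243466375/433) = (413844301000 + 2*√994703)*(433/243466375) = 1433556658664/1947731 + 866*√994703/243466375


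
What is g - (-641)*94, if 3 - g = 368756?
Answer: -308499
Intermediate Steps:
g = -368753 (g = 3 - 1*368756 = 3 - 368756 = -368753)
g - (-641)*94 = -368753 - (-641)*94 = -368753 - 1*(-60254) = -368753 + 60254 = -308499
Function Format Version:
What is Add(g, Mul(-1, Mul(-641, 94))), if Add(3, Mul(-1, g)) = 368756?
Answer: -308499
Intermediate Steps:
g = -368753 (g = Add(3, Mul(-1, 368756)) = Add(3, -368756) = -368753)
Add(g, Mul(-1, Mul(-641, 94))) = Add(-368753, Mul(-1, Mul(-641, 94))) = Add(-368753, Mul(-1, -60254)) = Add(-368753, 60254) = -308499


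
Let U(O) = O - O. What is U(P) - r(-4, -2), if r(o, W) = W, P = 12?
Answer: 2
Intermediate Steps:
U(O) = 0
U(P) - r(-4, -2) = 0 - 1*(-2) = 0 + 2 = 2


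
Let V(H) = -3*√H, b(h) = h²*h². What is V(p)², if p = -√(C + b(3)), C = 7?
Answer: -18*√22 ≈ -84.427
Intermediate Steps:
b(h) = h⁴
p = -2*√22 (p = -√(7 + 3⁴) = -√(7 + 81) = -√88 = -2*√22 ≈ -9.3808)
V(p)² = (-3*I*2^(¾)*11^(¼))² = -18*√22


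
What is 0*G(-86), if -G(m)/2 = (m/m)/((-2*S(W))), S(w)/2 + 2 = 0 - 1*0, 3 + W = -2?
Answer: 0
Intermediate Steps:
W = -5 (W = -3 - 2 = -5)
S(w) = -4 (S(w) = -4 + 2*(0 - 1*0) = -4 + 2*(0 + 0) = -4 + 2*0 = -4 + 0 = -4)
G(m) = -¼ (G(m) = -2*m/m/((-2*(-4))) = -2/8 = -2*⅛ = -¼)
0*G(-86) = 0*(-¼) = 0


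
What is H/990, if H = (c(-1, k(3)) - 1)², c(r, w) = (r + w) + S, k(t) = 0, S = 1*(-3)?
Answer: 5/198 ≈ 0.025253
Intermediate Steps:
S = -3
c(r, w) = -3 + r + w (c(r, w) = (r + w) - 3 = -3 + r + w)
H = 25 (H = ((-3 - 1 + 0) - 1)² = (-4 - 1)² = (-5)² = 25)
H/990 = 25/990 = 25*(1/990) = 5/198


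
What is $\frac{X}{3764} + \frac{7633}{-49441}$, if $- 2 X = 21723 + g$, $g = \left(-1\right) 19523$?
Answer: $- \frac{20778928}{46523981} \approx -0.44663$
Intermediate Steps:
$g = -19523$
$X = -1100$ ($X = - \frac{21723 - 19523}{2} = \left(- \frac{1}{2}\right) 2200 = -1100$)
$\frac{X}{3764} + \frac{7633}{-49441} = - \frac{1100}{3764} + \frac{7633}{-49441} = \left(-1100\right) \frac{1}{3764} + 7633 \left(- \frac{1}{49441}\right) = - \frac{275}{941} - \frac{7633}{49441} = - \frac{20778928}{46523981}$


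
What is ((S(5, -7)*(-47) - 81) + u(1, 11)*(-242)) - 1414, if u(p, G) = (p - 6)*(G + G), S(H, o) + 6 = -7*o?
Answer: 23104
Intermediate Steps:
S(H, o) = -6 - 7*o
u(p, G) = 2*G*(-6 + p) (u(p, G) = (-6 + p)*(2*G) = 2*G*(-6 + p))
((S(5, -7)*(-47) - 81) + u(1, 11)*(-242)) - 1414 = (((-6 - 7*(-7))*(-47) - 81) + (2*11*(-6 + 1))*(-242)) - 1414 = (((-6 + 49)*(-47) - 81) + (2*11*(-5))*(-242)) - 1414 = ((43*(-47) - 81) - 110*(-242)) - 1414 = ((-2021 - 81) + 26620) - 1414 = (-2102 + 26620) - 1414 = 24518 - 1414 = 23104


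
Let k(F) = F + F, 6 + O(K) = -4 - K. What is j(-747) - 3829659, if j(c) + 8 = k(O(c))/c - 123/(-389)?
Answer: -1112836607366/290583 ≈ -3.8297e+6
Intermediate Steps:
O(K) = -10 - K (O(K) = -6 + (-4 - K) = -10 - K)
k(F) = 2*F
j(c) = -2989/389 + (-20 - 2*c)/c (j(c) = -8 + ((2*(-10 - c))/c - 123/(-389)) = -8 + ((-20 - 2*c)/c - 123*(-1/389)) = -8 + ((-20 - 2*c)/c + 123/389) = -8 + (123/389 + (-20 - 2*c)/c) = -2989/389 + (-20 - 2*c)/c)
j(-747) - 3829659 = (-3767/389 - 20/(-747)) - 3829659 = (-3767/389 - 20*(-1/747)) - 3829659 = (-3767/389 + 20/747) - 3829659 = -2806169/290583 - 3829659 = -1112836607366/290583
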